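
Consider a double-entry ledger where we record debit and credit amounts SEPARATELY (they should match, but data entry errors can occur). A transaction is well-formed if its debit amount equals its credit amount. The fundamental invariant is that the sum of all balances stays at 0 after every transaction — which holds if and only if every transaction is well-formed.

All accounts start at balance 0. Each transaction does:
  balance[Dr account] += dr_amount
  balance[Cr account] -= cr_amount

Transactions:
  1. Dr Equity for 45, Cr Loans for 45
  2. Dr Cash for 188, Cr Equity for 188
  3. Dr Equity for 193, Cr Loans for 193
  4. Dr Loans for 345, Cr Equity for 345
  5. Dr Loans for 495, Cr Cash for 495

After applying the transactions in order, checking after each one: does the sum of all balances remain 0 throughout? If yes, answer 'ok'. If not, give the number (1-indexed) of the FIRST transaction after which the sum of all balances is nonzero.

Answer: ok

Derivation:
After txn 1: dr=45 cr=45 sum_balances=0
After txn 2: dr=188 cr=188 sum_balances=0
After txn 3: dr=193 cr=193 sum_balances=0
After txn 4: dr=345 cr=345 sum_balances=0
After txn 5: dr=495 cr=495 sum_balances=0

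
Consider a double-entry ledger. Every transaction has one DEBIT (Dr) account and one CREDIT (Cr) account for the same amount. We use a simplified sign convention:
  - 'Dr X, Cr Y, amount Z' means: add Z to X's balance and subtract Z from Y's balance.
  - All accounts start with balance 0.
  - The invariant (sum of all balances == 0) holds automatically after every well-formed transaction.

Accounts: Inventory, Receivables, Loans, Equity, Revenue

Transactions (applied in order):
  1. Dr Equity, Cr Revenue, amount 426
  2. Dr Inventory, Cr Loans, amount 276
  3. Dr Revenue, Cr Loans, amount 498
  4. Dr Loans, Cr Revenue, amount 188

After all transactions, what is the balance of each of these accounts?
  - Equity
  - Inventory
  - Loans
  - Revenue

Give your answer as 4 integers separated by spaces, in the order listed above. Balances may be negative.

Answer: 426 276 -586 -116

Derivation:
After txn 1 (Dr Equity, Cr Revenue, amount 426): Equity=426 Revenue=-426
After txn 2 (Dr Inventory, Cr Loans, amount 276): Equity=426 Inventory=276 Loans=-276 Revenue=-426
After txn 3 (Dr Revenue, Cr Loans, amount 498): Equity=426 Inventory=276 Loans=-774 Revenue=72
After txn 4 (Dr Loans, Cr Revenue, amount 188): Equity=426 Inventory=276 Loans=-586 Revenue=-116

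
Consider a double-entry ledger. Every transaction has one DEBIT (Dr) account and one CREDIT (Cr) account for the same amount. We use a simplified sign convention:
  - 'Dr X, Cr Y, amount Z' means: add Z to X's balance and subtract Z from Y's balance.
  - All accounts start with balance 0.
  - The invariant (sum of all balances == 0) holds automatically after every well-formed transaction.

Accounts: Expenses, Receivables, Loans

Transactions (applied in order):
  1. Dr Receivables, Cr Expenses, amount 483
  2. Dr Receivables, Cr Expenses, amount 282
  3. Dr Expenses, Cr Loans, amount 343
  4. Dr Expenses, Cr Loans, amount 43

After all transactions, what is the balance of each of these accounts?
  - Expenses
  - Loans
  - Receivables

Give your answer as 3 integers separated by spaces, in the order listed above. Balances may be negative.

After txn 1 (Dr Receivables, Cr Expenses, amount 483): Expenses=-483 Receivables=483
After txn 2 (Dr Receivables, Cr Expenses, amount 282): Expenses=-765 Receivables=765
After txn 3 (Dr Expenses, Cr Loans, amount 343): Expenses=-422 Loans=-343 Receivables=765
After txn 4 (Dr Expenses, Cr Loans, amount 43): Expenses=-379 Loans=-386 Receivables=765

Answer: -379 -386 765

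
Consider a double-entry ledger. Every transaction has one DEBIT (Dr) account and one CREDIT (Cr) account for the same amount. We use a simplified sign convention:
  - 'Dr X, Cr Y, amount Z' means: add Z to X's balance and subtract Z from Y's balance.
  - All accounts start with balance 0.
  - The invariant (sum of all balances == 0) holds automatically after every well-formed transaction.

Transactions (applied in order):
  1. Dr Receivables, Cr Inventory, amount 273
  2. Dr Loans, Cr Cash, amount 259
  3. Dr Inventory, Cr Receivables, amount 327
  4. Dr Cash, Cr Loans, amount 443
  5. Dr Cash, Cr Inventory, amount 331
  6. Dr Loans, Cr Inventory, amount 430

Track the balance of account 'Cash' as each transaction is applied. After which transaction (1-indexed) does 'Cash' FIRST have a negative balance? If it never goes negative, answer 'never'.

Answer: 2

Derivation:
After txn 1: Cash=0
After txn 2: Cash=-259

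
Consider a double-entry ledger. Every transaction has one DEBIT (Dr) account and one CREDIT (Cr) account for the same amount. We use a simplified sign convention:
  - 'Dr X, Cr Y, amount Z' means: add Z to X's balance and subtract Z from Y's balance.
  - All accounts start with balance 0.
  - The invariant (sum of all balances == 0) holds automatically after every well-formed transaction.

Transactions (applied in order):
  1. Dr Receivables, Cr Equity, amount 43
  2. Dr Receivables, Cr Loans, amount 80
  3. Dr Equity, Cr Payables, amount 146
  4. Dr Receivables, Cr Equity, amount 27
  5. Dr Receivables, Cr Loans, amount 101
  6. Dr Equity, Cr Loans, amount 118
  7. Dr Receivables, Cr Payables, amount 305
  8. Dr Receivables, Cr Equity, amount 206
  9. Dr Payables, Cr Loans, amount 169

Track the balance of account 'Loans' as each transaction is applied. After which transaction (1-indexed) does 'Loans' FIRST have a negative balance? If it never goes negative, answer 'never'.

After txn 1: Loans=0
After txn 2: Loans=-80

Answer: 2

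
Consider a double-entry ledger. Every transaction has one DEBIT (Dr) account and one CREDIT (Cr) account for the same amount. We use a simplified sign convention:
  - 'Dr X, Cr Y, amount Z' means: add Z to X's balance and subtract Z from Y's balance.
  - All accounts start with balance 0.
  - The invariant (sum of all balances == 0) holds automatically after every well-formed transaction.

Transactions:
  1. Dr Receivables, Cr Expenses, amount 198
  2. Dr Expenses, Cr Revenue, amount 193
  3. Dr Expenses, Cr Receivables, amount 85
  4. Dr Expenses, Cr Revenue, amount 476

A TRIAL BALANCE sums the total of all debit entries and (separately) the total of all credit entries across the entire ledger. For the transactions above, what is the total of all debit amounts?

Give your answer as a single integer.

Answer: 952

Derivation:
Txn 1: debit+=198
Txn 2: debit+=193
Txn 3: debit+=85
Txn 4: debit+=476
Total debits = 952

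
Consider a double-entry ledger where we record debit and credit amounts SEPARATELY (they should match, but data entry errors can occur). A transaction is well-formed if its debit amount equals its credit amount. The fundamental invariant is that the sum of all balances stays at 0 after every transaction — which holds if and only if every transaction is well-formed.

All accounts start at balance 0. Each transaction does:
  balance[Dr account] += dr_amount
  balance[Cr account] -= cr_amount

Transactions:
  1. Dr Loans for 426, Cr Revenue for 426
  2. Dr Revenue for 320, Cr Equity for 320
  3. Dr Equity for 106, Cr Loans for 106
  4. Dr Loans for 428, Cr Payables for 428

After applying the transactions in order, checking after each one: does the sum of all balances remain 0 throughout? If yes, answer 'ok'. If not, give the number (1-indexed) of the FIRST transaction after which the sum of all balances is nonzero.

Answer: ok

Derivation:
After txn 1: dr=426 cr=426 sum_balances=0
After txn 2: dr=320 cr=320 sum_balances=0
After txn 3: dr=106 cr=106 sum_balances=0
After txn 4: dr=428 cr=428 sum_balances=0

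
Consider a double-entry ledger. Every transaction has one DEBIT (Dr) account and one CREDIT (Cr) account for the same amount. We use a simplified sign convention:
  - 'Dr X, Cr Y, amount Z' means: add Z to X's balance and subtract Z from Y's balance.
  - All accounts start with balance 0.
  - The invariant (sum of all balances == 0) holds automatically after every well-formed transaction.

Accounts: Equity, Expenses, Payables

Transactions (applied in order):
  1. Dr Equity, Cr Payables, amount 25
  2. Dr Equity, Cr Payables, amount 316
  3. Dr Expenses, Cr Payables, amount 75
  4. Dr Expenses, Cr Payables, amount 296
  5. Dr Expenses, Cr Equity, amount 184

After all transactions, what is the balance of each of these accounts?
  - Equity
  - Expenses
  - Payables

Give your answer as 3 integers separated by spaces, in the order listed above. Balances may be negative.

Answer: 157 555 -712

Derivation:
After txn 1 (Dr Equity, Cr Payables, amount 25): Equity=25 Payables=-25
After txn 2 (Dr Equity, Cr Payables, amount 316): Equity=341 Payables=-341
After txn 3 (Dr Expenses, Cr Payables, amount 75): Equity=341 Expenses=75 Payables=-416
After txn 4 (Dr Expenses, Cr Payables, amount 296): Equity=341 Expenses=371 Payables=-712
After txn 5 (Dr Expenses, Cr Equity, amount 184): Equity=157 Expenses=555 Payables=-712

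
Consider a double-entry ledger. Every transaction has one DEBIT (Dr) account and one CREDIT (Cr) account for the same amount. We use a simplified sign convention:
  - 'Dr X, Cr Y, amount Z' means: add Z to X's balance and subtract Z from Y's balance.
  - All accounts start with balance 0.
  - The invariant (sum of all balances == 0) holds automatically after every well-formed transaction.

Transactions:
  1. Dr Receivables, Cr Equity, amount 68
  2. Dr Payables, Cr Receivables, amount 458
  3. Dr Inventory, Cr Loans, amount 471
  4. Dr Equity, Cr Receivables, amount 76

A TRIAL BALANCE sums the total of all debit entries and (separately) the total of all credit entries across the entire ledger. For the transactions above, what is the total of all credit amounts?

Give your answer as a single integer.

Answer: 1073

Derivation:
Txn 1: credit+=68
Txn 2: credit+=458
Txn 3: credit+=471
Txn 4: credit+=76
Total credits = 1073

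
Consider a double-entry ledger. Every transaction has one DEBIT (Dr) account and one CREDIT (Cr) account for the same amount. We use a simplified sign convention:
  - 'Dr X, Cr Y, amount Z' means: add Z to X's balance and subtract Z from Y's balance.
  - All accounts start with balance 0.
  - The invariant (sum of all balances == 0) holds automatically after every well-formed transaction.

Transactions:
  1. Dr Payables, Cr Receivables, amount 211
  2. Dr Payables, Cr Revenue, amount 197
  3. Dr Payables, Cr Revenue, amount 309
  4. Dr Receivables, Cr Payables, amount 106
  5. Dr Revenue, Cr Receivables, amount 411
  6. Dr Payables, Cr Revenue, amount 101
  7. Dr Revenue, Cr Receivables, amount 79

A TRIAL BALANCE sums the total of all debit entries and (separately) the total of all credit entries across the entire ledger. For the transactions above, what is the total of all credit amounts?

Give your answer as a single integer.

Txn 1: credit+=211
Txn 2: credit+=197
Txn 3: credit+=309
Txn 4: credit+=106
Txn 5: credit+=411
Txn 6: credit+=101
Txn 7: credit+=79
Total credits = 1414

Answer: 1414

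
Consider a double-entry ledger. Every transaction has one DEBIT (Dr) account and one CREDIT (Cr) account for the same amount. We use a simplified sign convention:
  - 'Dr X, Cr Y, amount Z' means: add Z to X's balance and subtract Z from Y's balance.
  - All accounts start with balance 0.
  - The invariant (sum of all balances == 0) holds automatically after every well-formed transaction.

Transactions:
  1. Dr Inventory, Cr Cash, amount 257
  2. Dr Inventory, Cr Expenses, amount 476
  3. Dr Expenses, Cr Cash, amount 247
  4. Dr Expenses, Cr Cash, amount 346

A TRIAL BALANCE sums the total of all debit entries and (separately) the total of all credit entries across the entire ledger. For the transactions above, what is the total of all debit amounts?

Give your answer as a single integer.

Answer: 1326

Derivation:
Txn 1: debit+=257
Txn 2: debit+=476
Txn 3: debit+=247
Txn 4: debit+=346
Total debits = 1326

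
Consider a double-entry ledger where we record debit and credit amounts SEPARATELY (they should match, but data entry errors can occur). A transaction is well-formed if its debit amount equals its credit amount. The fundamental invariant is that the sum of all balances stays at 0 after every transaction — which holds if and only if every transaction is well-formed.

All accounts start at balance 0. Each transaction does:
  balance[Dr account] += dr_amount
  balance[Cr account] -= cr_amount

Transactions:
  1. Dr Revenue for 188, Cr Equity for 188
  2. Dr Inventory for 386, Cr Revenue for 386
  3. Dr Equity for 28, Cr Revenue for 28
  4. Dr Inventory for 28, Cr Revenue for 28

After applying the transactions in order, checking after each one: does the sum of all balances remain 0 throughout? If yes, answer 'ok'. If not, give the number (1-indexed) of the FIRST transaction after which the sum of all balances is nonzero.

After txn 1: dr=188 cr=188 sum_balances=0
After txn 2: dr=386 cr=386 sum_balances=0
After txn 3: dr=28 cr=28 sum_balances=0
After txn 4: dr=28 cr=28 sum_balances=0

Answer: ok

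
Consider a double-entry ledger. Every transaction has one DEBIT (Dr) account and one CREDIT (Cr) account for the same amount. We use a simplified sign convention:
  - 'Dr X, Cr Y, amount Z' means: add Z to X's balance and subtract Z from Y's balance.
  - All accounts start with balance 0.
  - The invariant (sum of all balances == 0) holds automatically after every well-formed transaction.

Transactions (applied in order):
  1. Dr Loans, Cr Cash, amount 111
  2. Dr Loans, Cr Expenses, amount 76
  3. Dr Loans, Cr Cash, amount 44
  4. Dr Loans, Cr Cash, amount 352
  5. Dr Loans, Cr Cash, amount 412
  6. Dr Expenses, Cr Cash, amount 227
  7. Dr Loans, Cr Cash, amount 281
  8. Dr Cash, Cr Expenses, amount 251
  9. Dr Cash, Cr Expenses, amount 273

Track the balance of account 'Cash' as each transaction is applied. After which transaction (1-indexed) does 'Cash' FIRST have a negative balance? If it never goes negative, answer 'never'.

Answer: 1

Derivation:
After txn 1: Cash=-111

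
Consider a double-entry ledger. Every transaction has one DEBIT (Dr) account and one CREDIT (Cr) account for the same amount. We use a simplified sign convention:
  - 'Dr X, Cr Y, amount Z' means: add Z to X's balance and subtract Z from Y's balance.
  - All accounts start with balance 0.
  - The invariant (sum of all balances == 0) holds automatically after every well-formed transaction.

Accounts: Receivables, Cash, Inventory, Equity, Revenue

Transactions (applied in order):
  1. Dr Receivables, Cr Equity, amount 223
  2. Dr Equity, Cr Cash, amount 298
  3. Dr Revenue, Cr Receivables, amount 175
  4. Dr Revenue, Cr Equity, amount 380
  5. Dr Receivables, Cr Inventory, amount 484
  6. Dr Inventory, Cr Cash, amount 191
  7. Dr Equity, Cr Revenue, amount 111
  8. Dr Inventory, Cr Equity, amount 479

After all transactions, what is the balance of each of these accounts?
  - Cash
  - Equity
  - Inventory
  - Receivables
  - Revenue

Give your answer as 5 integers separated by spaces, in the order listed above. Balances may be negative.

Answer: -489 -673 186 532 444

Derivation:
After txn 1 (Dr Receivables, Cr Equity, amount 223): Equity=-223 Receivables=223
After txn 2 (Dr Equity, Cr Cash, amount 298): Cash=-298 Equity=75 Receivables=223
After txn 3 (Dr Revenue, Cr Receivables, amount 175): Cash=-298 Equity=75 Receivables=48 Revenue=175
After txn 4 (Dr Revenue, Cr Equity, amount 380): Cash=-298 Equity=-305 Receivables=48 Revenue=555
After txn 5 (Dr Receivables, Cr Inventory, amount 484): Cash=-298 Equity=-305 Inventory=-484 Receivables=532 Revenue=555
After txn 6 (Dr Inventory, Cr Cash, amount 191): Cash=-489 Equity=-305 Inventory=-293 Receivables=532 Revenue=555
After txn 7 (Dr Equity, Cr Revenue, amount 111): Cash=-489 Equity=-194 Inventory=-293 Receivables=532 Revenue=444
After txn 8 (Dr Inventory, Cr Equity, amount 479): Cash=-489 Equity=-673 Inventory=186 Receivables=532 Revenue=444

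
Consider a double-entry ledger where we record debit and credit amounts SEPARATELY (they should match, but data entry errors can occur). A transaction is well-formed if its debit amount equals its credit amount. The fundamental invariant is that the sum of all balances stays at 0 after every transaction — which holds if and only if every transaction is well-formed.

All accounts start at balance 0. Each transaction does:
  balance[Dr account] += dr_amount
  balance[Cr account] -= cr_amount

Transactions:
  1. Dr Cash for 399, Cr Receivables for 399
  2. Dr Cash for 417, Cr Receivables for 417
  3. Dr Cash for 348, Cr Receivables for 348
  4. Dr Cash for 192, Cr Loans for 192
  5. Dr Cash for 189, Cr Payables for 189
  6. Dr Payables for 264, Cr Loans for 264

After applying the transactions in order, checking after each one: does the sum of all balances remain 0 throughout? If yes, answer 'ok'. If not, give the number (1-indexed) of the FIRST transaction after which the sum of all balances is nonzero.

Answer: ok

Derivation:
After txn 1: dr=399 cr=399 sum_balances=0
After txn 2: dr=417 cr=417 sum_balances=0
After txn 3: dr=348 cr=348 sum_balances=0
After txn 4: dr=192 cr=192 sum_balances=0
After txn 5: dr=189 cr=189 sum_balances=0
After txn 6: dr=264 cr=264 sum_balances=0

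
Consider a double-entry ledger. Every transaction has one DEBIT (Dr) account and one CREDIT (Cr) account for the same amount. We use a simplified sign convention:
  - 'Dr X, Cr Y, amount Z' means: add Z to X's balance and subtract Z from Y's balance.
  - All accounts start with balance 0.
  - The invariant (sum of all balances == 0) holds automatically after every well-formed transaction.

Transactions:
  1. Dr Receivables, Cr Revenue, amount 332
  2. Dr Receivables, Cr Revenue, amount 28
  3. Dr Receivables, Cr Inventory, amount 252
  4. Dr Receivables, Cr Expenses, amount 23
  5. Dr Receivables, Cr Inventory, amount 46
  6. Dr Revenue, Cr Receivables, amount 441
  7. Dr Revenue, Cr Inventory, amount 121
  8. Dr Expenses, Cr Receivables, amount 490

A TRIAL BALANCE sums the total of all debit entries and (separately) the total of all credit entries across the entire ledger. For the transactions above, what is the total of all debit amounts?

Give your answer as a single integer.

Txn 1: debit+=332
Txn 2: debit+=28
Txn 3: debit+=252
Txn 4: debit+=23
Txn 5: debit+=46
Txn 6: debit+=441
Txn 7: debit+=121
Txn 8: debit+=490
Total debits = 1733

Answer: 1733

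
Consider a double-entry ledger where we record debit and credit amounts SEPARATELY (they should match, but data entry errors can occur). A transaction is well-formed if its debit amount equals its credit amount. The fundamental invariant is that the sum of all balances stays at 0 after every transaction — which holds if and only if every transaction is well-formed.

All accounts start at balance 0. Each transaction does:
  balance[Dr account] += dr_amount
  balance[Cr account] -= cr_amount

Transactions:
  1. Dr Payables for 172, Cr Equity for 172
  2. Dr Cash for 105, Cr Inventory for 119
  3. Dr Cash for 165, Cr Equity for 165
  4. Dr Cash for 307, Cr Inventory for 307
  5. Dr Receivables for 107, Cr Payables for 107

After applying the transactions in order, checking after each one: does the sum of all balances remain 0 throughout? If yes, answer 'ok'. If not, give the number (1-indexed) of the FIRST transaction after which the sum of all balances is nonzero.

After txn 1: dr=172 cr=172 sum_balances=0
After txn 2: dr=105 cr=119 sum_balances=-14
After txn 3: dr=165 cr=165 sum_balances=-14
After txn 4: dr=307 cr=307 sum_balances=-14
After txn 5: dr=107 cr=107 sum_balances=-14

Answer: 2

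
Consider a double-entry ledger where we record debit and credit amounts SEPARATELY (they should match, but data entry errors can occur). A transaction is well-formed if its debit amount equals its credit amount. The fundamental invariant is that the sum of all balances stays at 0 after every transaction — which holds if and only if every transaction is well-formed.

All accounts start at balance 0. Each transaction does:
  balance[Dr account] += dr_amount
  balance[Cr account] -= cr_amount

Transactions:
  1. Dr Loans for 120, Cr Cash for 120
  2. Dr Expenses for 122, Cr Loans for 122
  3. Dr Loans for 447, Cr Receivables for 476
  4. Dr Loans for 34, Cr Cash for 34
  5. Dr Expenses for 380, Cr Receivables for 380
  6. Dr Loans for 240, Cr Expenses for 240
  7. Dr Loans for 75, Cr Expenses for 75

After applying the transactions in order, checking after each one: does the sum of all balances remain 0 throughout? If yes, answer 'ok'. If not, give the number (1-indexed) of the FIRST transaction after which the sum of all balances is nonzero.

After txn 1: dr=120 cr=120 sum_balances=0
After txn 2: dr=122 cr=122 sum_balances=0
After txn 3: dr=447 cr=476 sum_balances=-29
After txn 4: dr=34 cr=34 sum_balances=-29
After txn 5: dr=380 cr=380 sum_balances=-29
After txn 6: dr=240 cr=240 sum_balances=-29
After txn 7: dr=75 cr=75 sum_balances=-29

Answer: 3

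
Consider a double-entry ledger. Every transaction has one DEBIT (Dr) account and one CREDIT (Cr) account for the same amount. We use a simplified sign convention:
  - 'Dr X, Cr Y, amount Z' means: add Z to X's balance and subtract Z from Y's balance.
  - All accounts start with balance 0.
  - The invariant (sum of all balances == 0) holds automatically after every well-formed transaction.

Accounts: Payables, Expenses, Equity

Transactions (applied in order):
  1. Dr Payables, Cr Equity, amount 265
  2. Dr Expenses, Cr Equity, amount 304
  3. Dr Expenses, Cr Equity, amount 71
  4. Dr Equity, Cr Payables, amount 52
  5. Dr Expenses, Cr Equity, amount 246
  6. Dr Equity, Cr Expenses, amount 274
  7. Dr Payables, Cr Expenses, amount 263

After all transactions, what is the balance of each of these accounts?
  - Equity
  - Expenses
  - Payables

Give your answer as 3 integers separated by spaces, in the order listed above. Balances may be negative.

Answer: -560 84 476

Derivation:
After txn 1 (Dr Payables, Cr Equity, amount 265): Equity=-265 Payables=265
After txn 2 (Dr Expenses, Cr Equity, amount 304): Equity=-569 Expenses=304 Payables=265
After txn 3 (Dr Expenses, Cr Equity, amount 71): Equity=-640 Expenses=375 Payables=265
After txn 4 (Dr Equity, Cr Payables, amount 52): Equity=-588 Expenses=375 Payables=213
After txn 5 (Dr Expenses, Cr Equity, amount 246): Equity=-834 Expenses=621 Payables=213
After txn 6 (Dr Equity, Cr Expenses, amount 274): Equity=-560 Expenses=347 Payables=213
After txn 7 (Dr Payables, Cr Expenses, amount 263): Equity=-560 Expenses=84 Payables=476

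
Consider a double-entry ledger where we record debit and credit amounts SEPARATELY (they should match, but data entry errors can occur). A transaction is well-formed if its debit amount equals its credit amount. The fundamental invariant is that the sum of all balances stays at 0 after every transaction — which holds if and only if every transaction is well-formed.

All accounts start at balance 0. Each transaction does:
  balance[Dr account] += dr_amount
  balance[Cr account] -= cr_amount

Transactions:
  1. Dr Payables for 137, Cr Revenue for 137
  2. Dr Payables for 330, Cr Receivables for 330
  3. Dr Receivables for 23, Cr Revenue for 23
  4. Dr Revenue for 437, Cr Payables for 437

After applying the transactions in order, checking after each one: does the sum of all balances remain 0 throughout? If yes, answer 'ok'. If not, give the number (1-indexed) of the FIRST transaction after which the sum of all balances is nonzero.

After txn 1: dr=137 cr=137 sum_balances=0
After txn 2: dr=330 cr=330 sum_balances=0
After txn 3: dr=23 cr=23 sum_balances=0
After txn 4: dr=437 cr=437 sum_balances=0

Answer: ok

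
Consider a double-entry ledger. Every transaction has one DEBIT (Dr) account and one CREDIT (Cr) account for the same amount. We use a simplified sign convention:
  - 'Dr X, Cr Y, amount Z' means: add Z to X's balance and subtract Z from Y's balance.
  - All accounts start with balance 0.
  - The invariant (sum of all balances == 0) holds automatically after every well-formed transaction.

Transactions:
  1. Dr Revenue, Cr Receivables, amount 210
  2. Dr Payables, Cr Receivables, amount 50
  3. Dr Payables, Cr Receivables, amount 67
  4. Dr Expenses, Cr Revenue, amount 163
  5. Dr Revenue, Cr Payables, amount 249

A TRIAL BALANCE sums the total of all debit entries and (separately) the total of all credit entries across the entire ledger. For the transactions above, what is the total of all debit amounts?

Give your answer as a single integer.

Txn 1: debit+=210
Txn 2: debit+=50
Txn 3: debit+=67
Txn 4: debit+=163
Txn 5: debit+=249
Total debits = 739

Answer: 739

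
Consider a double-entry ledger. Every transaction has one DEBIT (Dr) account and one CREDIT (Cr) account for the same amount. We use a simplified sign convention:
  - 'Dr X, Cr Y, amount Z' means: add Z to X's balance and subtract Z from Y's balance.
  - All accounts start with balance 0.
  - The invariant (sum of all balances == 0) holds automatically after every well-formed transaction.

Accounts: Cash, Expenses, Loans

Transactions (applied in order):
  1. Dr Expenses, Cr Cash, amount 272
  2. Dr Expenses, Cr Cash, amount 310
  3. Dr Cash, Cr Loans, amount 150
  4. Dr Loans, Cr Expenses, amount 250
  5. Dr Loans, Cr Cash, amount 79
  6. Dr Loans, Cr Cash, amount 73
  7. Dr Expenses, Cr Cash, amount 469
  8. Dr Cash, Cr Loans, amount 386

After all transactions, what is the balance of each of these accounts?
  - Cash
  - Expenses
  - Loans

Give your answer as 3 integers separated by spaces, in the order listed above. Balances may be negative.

Answer: -667 801 -134

Derivation:
After txn 1 (Dr Expenses, Cr Cash, amount 272): Cash=-272 Expenses=272
After txn 2 (Dr Expenses, Cr Cash, amount 310): Cash=-582 Expenses=582
After txn 3 (Dr Cash, Cr Loans, amount 150): Cash=-432 Expenses=582 Loans=-150
After txn 4 (Dr Loans, Cr Expenses, amount 250): Cash=-432 Expenses=332 Loans=100
After txn 5 (Dr Loans, Cr Cash, amount 79): Cash=-511 Expenses=332 Loans=179
After txn 6 (Dr Loans, Cr Cash, amount 73): Cash=-584 Expenses=332 Loans=252
After txn 7 (Dr Expenses, Cr Cash, amount 469): Cash=-1053 Expenses=801 Loans=252
After txn 8 (Dr Cash, Cr Loans, amount 386): Cash=-667 Expenses=801 Loans=-134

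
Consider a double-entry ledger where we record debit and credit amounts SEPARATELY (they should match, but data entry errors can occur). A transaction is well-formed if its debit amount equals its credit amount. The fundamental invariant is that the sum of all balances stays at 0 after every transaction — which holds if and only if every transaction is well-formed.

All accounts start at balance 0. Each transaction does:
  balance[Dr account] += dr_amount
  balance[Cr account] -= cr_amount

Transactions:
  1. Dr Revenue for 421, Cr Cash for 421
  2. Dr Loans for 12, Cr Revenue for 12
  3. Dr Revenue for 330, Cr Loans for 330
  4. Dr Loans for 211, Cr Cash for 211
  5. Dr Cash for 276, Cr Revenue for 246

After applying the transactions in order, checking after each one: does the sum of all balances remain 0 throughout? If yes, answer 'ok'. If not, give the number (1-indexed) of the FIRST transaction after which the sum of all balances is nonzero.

Answer: 5

Derivation:
After txn 1: dr=421 cr=421 sum_balances=0
After txn 2: dr=12 cr=12 sum_balances=0
After txn 3: dr=330 cr=330 sum_balances=0
After txn 4: dr=211 cr=211 sum_balances=0
After txn 5: dr=276 cr=246 sum_balances=30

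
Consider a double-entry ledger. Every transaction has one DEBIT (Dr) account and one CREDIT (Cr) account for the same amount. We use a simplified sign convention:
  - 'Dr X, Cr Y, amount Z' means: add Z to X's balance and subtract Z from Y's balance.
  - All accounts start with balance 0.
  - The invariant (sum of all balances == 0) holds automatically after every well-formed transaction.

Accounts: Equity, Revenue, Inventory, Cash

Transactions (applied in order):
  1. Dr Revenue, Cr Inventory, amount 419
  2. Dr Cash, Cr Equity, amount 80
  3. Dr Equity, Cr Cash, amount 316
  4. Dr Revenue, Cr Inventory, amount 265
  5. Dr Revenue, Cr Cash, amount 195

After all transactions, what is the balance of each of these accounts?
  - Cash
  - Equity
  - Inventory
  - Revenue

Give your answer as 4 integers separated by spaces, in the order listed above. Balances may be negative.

Answer: -431 236 -684 879

Derivation:
After txn 1 (Dr Revenue, Cr Inventory, amount 419): Inventory=-419 Revenue=419
After txn 2 (Dr Cash, Cr Equity, amount 80): Cash=80 Equity=-80 Inventory=-419 Revenue=419
After txn 3 (Dr Equity, Cr Cash, amount 316): Cash=-236 Equity=236 Inventory=-419 Revenue=419
After txn 4 (Dr Revenue, Cr Inventory, amount 265): Cash=-236 Equity=236 Inventory=-684 Revenue=684
After txn 5 (Dr Revenue, Cr Cash, amount 195): Cash=-431 Equity=236 Inventory=-684 Revenue=879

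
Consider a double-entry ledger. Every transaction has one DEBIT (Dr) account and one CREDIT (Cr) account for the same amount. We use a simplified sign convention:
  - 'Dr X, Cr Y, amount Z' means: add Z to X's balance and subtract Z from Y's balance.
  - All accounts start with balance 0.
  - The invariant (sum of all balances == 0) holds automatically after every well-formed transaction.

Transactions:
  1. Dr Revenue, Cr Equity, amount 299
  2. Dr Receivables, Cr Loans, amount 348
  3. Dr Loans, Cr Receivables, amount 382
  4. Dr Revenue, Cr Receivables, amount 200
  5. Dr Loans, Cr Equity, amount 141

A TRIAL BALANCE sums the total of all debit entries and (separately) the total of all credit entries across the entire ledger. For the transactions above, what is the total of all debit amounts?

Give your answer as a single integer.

Txn 1: debit+=299
Txn 2: debit+=348
Txn 3: debit+=382
Txn 4: debit+=200
Txn 5: debit+=141
Total debits = 1370

Answer: 1370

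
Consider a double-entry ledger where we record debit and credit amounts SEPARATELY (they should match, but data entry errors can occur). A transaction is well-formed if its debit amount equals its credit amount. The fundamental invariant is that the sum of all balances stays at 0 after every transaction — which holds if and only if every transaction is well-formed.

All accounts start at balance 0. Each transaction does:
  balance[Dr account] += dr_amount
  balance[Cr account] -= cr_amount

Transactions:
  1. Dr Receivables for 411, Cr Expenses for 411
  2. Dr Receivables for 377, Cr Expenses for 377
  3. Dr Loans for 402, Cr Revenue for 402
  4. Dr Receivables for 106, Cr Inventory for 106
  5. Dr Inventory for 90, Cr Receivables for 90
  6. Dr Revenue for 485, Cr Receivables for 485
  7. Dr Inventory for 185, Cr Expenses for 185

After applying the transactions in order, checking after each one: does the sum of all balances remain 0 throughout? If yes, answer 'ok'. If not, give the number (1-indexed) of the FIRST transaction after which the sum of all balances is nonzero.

After txn 1: dr=411 cr=411 sum_balances=0
After txn 2: dr=377 cr=377 sum_balances=0
After txn 3: dr=402 cr=402 sum_balances=0
After txn 4: dr=106 cr=106 sum_balances=0
After txn 5: dr=90 cr=90 sum_balances=0
After txn 6: dr=485 cr=485 sum_balances=0
After txn 7: dr=185 cr=185 sum_balances=0

Answer: ok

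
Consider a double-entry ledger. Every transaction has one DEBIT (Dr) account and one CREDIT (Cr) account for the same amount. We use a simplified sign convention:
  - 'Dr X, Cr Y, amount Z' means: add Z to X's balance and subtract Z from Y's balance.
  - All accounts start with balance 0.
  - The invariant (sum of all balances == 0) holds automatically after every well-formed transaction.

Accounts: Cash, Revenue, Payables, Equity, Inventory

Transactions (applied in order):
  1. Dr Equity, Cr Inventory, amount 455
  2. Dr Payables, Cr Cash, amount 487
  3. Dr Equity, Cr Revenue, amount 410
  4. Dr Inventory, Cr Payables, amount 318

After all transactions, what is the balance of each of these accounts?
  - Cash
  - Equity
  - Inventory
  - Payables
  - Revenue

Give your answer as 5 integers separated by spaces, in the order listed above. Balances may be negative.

Answer: -487 865 -137 169 -410

Derivation:
After txn 1 (Dr Equity, Cr Inventory, amount 455): Equity=455 Inventory=-455
After txn 2 (Dr Payables, Cr Cash, amount 487): Cash=-487 Equity=455 Inventory=-455 Payables=487
After txn 3 (Dr Equity, Cr Revenue, amount 410): Cash=-487 Equity=865 Inventory=-455 Payables=487 Revenue=-410
After txn 4 (Dr Inventory, Cr Payables, amount 318): Cash=-487 Equity=865 Inventory=-137 Payables=169 Revenue=-410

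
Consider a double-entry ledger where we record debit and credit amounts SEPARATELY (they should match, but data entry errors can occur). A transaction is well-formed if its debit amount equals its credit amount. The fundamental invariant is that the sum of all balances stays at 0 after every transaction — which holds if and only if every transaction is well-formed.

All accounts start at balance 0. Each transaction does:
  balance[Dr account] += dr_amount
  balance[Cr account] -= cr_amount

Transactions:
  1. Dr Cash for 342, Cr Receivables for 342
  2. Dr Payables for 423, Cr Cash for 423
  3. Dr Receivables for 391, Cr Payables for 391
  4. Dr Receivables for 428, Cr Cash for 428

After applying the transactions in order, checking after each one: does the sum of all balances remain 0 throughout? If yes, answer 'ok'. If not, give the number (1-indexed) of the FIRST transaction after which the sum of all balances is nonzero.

Answer: ok

Derivation:
After txn 1: dr=342 cr=342 sum_balances=0
After txn 2: dr=423 cr=423 sum_balances=0
After txn 3: dr=391 cr=391 sum_balances=0
After txn 4: dr=428 cr=428 sum_balances=0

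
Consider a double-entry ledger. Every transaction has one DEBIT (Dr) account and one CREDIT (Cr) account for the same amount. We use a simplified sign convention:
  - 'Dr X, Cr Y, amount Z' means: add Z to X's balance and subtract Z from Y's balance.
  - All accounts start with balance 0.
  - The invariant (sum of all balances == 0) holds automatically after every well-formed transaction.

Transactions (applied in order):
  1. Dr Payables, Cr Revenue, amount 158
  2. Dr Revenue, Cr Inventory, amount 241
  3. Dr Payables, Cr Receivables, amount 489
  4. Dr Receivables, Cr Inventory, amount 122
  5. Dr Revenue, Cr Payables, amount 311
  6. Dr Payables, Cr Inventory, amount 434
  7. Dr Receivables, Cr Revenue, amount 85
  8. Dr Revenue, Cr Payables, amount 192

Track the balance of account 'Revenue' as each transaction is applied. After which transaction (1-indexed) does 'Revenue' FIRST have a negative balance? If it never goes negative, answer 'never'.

Answer: 1

Derivation:
After txn 1: Revenue=-158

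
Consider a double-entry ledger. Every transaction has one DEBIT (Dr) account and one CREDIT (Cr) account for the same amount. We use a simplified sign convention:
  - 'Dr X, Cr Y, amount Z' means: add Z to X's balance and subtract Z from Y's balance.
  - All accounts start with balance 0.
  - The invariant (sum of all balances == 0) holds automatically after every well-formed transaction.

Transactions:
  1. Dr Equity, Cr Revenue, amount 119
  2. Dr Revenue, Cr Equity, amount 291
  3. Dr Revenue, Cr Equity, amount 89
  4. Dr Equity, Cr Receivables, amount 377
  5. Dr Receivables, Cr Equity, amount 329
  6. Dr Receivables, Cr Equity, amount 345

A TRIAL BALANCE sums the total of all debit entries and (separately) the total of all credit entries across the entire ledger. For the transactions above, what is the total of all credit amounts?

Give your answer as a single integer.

Txn 1: credit+=119
Txn 2: credit+=291
Txn 3: credit+=89
Txn 4: credit+=377
Txn 5: credit+=329
Txn 6: credit+=345
Total credits = 1550

Answer: 1550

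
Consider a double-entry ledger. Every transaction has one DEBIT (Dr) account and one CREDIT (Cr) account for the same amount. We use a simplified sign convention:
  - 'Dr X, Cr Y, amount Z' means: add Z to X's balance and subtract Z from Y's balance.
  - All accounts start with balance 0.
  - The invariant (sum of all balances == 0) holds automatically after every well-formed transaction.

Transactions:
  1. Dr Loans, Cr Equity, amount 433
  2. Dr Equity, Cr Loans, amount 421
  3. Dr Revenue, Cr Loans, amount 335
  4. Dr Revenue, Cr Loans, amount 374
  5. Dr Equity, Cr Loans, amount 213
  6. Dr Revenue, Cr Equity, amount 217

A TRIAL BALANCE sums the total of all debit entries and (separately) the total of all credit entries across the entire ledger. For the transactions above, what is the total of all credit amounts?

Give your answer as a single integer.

Txn 1: credit+=433
Txn 2: credit+=421
Txn 3: credit+=335
Txn 4: credit+=374
Txn 5: credit+=213
Txn 6: credit+=217
Total credits = 1993

Answer: 1993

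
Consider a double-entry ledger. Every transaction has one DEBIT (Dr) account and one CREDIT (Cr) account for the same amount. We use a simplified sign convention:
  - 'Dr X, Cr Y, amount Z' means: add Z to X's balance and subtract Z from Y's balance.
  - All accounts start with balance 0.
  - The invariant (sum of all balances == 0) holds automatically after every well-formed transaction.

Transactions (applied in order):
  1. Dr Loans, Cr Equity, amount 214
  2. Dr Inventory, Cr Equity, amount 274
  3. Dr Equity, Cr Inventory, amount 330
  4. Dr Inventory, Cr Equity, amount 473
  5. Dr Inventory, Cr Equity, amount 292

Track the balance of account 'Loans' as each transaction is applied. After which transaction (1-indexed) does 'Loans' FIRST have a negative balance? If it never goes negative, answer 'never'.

Answer: never

Derivation:
After txn 1: Loans=214
After txn 2: Loans=214
After txn 3: Loans=214
After txn 4: Loans=214
After txn 5: Loans=214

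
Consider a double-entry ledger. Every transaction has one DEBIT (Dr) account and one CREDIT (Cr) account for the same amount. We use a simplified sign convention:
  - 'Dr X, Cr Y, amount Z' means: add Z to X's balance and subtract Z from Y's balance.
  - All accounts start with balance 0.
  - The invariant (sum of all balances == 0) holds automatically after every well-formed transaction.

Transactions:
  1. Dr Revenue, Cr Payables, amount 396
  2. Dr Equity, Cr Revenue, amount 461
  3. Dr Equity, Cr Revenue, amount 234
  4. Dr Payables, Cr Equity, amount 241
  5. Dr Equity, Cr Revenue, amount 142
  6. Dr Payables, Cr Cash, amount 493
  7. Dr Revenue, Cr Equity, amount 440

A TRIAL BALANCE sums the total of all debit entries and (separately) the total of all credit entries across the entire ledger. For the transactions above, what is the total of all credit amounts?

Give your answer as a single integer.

Answer: 2407

Derivation:
Txn 1: credit+=396
Txn 2: credit+=461
Txn 3: credit+=234
Txn 4: credit+=241
Txn 5: credit+=142
Txn 6: credit+=493
Txn 7: credit+=440
Total credits = 2407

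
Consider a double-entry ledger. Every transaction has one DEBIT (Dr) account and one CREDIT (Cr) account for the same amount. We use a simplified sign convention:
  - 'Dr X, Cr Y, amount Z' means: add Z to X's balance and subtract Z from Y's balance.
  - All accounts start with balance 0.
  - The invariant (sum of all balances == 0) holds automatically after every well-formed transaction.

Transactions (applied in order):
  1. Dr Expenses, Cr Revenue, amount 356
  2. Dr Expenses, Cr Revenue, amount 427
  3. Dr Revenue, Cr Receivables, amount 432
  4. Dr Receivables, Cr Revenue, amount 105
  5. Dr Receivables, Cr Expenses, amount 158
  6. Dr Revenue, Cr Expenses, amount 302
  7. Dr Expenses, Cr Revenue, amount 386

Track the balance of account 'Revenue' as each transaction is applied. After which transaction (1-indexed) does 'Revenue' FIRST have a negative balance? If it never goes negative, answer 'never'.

Answer: 1

Derivation:
After txn 1: Revenue=-356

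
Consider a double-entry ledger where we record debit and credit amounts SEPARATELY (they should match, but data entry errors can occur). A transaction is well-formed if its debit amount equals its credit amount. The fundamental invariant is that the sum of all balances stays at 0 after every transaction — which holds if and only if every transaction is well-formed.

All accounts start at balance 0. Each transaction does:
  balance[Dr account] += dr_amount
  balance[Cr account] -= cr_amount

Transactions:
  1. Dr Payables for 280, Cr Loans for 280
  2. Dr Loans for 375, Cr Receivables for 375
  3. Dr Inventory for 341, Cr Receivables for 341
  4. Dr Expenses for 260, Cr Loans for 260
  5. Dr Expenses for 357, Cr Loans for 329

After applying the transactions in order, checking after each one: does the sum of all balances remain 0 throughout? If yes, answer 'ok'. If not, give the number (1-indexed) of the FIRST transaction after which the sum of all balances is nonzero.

After txn 1: dr=280 cr=280 sum_balances=0
After txn 2: dr=375 cr=375 sum_balances=0
After txn 3: dr=341 cr=341 sum_balances=0
After txn 4: dr=260 cr=260 sum_balances=0
After txn 5: dr=357 cr=329 sum_balances=28

Answer: 5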